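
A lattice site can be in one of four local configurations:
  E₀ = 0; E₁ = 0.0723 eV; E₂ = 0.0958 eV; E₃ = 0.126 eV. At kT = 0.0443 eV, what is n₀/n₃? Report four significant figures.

n₀/n₃ = exp[−(E₀−E₃)/kT] = exp(−(-0.126 eV)/(0.0443 eV)) = exp(2.84424) = 17.19.

17.19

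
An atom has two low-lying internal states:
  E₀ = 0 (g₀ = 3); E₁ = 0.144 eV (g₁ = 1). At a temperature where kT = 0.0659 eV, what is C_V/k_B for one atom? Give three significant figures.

Eᵢ/kT = 0, 2.1851.
Z = Σ gᵢe^(−Eᵢ/kT) = 3·e^(−0) + 1·e^(−2.1851) = 3.0000 + 0.11247 = 3.1125.
⟨E⟩ = 0.0052034 eV, ⟨E²⟩ = 0.00074929 eV².
C_V/k_B = (⟨E²⟩ − ⟨E⟩²)/(kT)² = (0.00074929 − 0.000027075)/0.0043428 = 0.166.

0.166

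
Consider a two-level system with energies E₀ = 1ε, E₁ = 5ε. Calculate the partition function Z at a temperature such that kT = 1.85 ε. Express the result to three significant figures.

Z = 0.649

Eᵢ/kT = 0.54054, 2.7027.
Z = Σ e^(−Eᵢ/kT) = e^(−0.54054) + e^(−2.7027) = 0.58243 + 0.067024 = 0.64945.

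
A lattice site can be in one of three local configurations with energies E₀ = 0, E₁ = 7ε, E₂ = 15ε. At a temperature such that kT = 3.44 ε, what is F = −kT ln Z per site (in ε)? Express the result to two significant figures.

-0.46 ε

Eᵢ/kT = 0, 2.035, 4.360.
Z = Σ e^(−Eᵢ/kT) = e^(−0) + e^(−2.035) + e^(−4.360) = 1.000 + 0.1307 + 0.01278 = 1.143.
F = −kT ln Z = −3.44 × ln(1.143) = −3.44 × 0.1337 = -0.46 ε.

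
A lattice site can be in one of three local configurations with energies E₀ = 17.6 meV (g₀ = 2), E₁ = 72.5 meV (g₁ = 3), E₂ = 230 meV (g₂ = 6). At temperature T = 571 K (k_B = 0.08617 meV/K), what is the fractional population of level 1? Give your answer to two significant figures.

0.32

k_BT = 0.08617 × 571 K = 49.20 meV.
Eᵢ/kT = 0.3577, 1.474, 4.675.
Z = Σ gᵢe^(−Eᵢ/kT) = 2·e^(−0.3577) + 3·e^(−1.474) + 6·e^(−4.675) = 1.399 + 0.6870 + 0.05595 = 2.142.
P₁ = g₁ e^(−E₁/kT) / Z = 0.6870/2.142 = 0.32.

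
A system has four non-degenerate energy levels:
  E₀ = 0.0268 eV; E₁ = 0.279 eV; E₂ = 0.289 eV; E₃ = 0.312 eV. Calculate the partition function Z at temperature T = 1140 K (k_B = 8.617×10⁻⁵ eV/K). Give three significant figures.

Z = 0.914

k_BT = 8.617×10⁻⁵ × 1140 K = 0.098234 eV.
Eᵢ/kT = 0.27282, 2.8402, 2.9420, 3.1761.
Z = Σ e^(−Eᵢ/kT) = e^(−0.27282) + e^(−2.8402) + e^(−2.9420) + e^(−3.1761) = 0.76123 + 0.058414 + 0.052760 + 0.041748 = 0.91415.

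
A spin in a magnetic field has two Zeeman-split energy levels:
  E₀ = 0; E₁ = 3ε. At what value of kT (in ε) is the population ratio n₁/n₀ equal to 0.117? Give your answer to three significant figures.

n₁/n₀ = exp[−(E₁−E₀)/kT] = 0.117.
⇒ (E₁−E₀)/kT = ln(1/0.117) = ln(8.5470) = 2.1456.
kT = 3ε / 2.1456 = 1.40 ε.

1.40 ε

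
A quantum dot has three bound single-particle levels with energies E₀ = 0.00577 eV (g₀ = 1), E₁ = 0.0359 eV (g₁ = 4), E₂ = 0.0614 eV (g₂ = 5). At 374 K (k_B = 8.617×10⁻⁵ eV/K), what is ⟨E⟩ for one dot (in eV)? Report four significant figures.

k_BT = 8.617×10⁻⁵ × 374 K = 0.0322276 eV.
Eᵢ/kT = 0.179039, 1.11395, 1.90520.
Z = Σ gᵢe^(−Eᵢ/kT) = 1·e^(−0.179039) + 4·e^(−1.11395) + 5·e^(−1.90520) = 0.836073 + 1.31304 + 0.743964 = 2.89308.
⟨E⟩ = Σ Eᵢ gᵢe^(−Eᵢ/kT) / Z = (0.00577·0.836073 + 0.0359·1.31304 + 0.0614·0.743964) / 2.89308 = 0.03375 eV.

0.03375 eV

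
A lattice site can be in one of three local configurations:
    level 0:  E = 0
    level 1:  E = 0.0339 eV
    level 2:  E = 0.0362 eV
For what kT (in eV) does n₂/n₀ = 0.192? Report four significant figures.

n₂/n₀ = exp[−(E₂−E₀)/kT] = 0.192.
⇒ (E₂−E₀)/kT = ln(1/0.192) = ln(5.20833) = 1.65026.
kT = 0.0362 eV / 1.65026 = 0.02194 eV.

0.02194 eV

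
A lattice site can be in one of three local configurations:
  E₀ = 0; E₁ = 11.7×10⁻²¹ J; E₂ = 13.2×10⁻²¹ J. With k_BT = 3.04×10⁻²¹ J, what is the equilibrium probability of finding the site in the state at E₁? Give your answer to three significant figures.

Eᵢ/kT = 0, 3.8487, 4.3421.
Z = Σ e^(−Eᵢ/kT) = e^(−0) + e^(−3.8487) + e^(−4.3421) = 1.0000 + 0.021307 + 0.013009 = 1.0343.
P₁ = e^(−E₁/kT) / Z = 0.021307/1.0343 = 0.0206.

0.0206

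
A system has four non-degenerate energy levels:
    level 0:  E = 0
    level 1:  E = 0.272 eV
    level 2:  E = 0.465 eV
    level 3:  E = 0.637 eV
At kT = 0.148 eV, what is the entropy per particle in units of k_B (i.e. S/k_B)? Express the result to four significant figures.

0.5955

Eᵢ/kT = 0, 1.83784, 3.14189, 4.30405.
Z = Σ e^(−Eᵢ/kT) = e^(−0) + e^(−1.83784) + e^(−3.14189) + e^(−4.30405) = 1.00000 + 0.159161 + 0.0432011 + 0.0135137 = 1.21588.
⟨E⟩ = Σ EᵢPᵢ = 0.0592069 eV.
S/k_B = ln Z + ⟨E⟩/kT = ln(1.21588) + 0.0592069/0.148 = 0.195468 + 0.400047 = 0.5955.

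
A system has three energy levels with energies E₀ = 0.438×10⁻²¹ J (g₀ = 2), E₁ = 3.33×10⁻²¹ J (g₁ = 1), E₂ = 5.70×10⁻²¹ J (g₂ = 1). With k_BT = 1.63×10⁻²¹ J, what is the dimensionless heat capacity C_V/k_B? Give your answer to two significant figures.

0.39

Eᵢ/kT = 0.2687, 2.043, 3.497.
Z = Σ gᵢe^(−Eᵢ/kT) = 2·e^(−0.2687) + 1·e^(−2.043) + 1·e^(−3.497) = 1.529 + 0.1296 + 0.03029 = 1.689.
⟨E⟩ = 0.7542, ⟨E²⟩ = 1.607.
C_V/k_B = (⟨E²⟩ − ⟨E⟩²)/(kT)² = (1.607 − 0.5688)/2.657 = 0.39.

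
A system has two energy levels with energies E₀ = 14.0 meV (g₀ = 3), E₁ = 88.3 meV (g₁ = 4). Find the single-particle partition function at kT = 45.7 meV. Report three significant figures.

Z = 2.79

Eᵢ/kT = 0.30635, 1.9322.
Z = Σ gᵢe^(−Eᵢ/kT) = 3·e^(−0.30635) + 4·e^(−1.9322) = 2.2084 + 0.57932 = 2.7877.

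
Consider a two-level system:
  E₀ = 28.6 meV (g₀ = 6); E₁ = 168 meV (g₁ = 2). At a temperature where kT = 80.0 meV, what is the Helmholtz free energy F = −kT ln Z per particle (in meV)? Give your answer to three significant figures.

-119 meV

Eᵢ/kT = 0.35750, 2.1000.
Z = Σ gᵢe^(−Eᵢ/kT) = 6·e^(−0.35750) + 2·e^(−2.1000) = 4.1965 + 0.24491 = 4.4414.
F = −kT ln Z = −80.0 × ln(4.4414) = −80.0 × 1.4910 = -119 meV.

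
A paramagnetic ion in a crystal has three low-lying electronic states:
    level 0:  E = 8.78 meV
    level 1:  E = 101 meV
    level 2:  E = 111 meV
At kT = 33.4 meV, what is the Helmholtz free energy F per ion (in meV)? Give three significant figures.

Eᵢ/kT = 0.26287, 3.0240, 3.3234.
Z = Σ e^(−Eᵢ/kT) = e^(−0.26287) + e^(−3.0240) + e^(−3.3234) = 0.76884 + 0.048606 + 0.036030 = 0.85348.
F = −kT ln Z = −33.4 × ln(0.85348) = −33.4 × -0.15843 = 5.29 meV.

5.29 meV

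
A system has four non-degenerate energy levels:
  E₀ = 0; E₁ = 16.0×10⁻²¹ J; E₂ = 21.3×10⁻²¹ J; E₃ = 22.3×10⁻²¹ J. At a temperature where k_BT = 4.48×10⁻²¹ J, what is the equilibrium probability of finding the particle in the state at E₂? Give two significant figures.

0.0083

Eᵢ/kT = 0, 3.571, 4.754, 4.978.
Z = Σ e^(−Eᵢ/kT) = e^(−0) + e^(−3.571) + e^(−4.754) + e^(−4.978) = 1.000 + 0.02813 + 0.008617 + 0.006888 = 1.044.
P₂ = e^(−E₂/kT) / Z = 0.008617/1.044 = 0.0083.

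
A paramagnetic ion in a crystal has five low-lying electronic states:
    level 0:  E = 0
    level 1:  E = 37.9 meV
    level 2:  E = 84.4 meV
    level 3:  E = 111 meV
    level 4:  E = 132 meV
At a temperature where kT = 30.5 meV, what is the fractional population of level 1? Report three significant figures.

0.208

Eᵢ/kT = 0, 1.2426, 2.7672, 3.6393, 4.3279.
Z = Σ e^(−Eᵢ/kT) = e^(−0) + e^(−1.2426) + e^(−2.7672) + e^(−3.6393) + e^(−4.3279) = 1.0000 + 0.28863 + 0.062838 + 0.026271 + 0.013195 = 1.3909.
P₁ = e^(−E₁/kT) / Z = 0.28863/1.3909 = 0.208.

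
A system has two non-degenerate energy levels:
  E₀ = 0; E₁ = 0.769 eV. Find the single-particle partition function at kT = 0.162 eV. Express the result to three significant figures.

Eᵢ/kT = 0, 4.7469.
Z = Σ e^(−Eᵢ/kT) = e^(−0) + e^(−4.7469) = 1.0000 + 0.0086786 = 1.0087.

Z = 1.01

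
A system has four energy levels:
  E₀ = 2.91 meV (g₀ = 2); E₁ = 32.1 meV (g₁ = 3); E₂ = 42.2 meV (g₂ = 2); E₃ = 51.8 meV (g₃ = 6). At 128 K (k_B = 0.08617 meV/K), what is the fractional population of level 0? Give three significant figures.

0.854

k_BT = 0.08617 × 128 K = 11.030 meV.
Eᵢ/kT = 0.26383, 2.9102, 3.8259, 4.6963.
Z = Σ gᵢe^(−Eᵢ/kT) = 2·e^(−0.26383) + 3·e^(−2.9102) + 2·e^(−3.8259) + 6·e^(−4.6963) = 1.5362 + 0.16339 + 0.043598 + 0.054774 = 1.7980.
P₀ = g₀ e^(−E₀/kT) / Z = 1.5362/1.7980 = 0.854.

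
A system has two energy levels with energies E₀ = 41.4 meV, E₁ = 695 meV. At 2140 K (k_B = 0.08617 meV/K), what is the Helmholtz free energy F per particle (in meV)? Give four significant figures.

k_BT = 0.08617 × 2140 K = 184.404 meV.
Eᵢ/kT = 0.224507, 3.76890.
Z = Σ e^(−Eᵢ/kT) = e^(−0.224507) + e^(−3.76890) = 0.798910 + 0.0230774 = 0.821987.
F = −kT ln Z = −184.404 × ln(0.821987) = −184.404 × -0.196031 = 36.15 meV.

36.15 meV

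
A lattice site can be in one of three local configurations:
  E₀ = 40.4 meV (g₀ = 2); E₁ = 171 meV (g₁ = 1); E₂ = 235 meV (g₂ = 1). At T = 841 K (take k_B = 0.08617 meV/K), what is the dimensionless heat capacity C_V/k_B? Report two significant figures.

k_BT = 0.08617 × 841 K = 72.47 meV.
Eᵢ/kT = 0.5575, 2.360, 3.243.
Z = Σ gᵢe^(−Eᵢ/kT) = 2·e^(−0.5575) + 1·e^(−2.360) + 1·e^(−3.243) = 1.145 + 0.09442 + 0.03905 = 1.278.
⟨E⟩ = 56.01 meV, ⟨E²⟩ = 5310 meV².
C_V/k_B = (⟨E²⟩ − ⟨E⟩²)/(kT)² = (5310 − 3137)/5252 = 0.41.

0.41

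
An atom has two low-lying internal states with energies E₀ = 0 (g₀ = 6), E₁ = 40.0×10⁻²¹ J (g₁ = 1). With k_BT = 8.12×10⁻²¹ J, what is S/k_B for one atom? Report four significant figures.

Eᵢ/kT = 0, 4.92611.
Z = Σ gᵢe^(−Eᵢ/kT) = 6·e^(−0) + 1·e^(−4.92611) = 6.00000 + 0.00725467 = 6.00725.
⟨E⟩ = Σ EᵢPᵢ = 0.0483061 ×10⁻²¹ J.
S/k_B = ln Z + ⟨E⟩/kT = ln(6.00725) + 0.0483061/8.12 = 1.79297 + 0.00594903 = 1.799.

1.799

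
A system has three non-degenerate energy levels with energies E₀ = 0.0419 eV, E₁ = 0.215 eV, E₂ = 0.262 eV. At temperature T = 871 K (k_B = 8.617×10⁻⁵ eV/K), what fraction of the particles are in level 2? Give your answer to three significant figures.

k_BT = 8.617×10⁻⁵ × 871 K = 0.075054 eV.
Eᵢ/kT = 0.55826, 2.8646, 3.4908.
Z = Σ e^(−Eᵢ/kT) = e^(−0.55826) + e^(−2.8646) + e^(−3.4908) = 0.57220 + 0.057006 + 0.030476 = 0.65968.
P₂ = e^(−E₂/kT) / Z = 0.030476/0.65968 = 0.0462.

0.0462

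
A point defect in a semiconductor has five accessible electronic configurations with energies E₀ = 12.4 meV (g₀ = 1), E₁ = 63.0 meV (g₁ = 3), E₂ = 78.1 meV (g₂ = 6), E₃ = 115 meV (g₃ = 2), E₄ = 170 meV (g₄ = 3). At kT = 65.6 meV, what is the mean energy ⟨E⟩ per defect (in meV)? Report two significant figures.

69 meV

Eᵢ/kT = 0.1890, 0.9604, 1.191, 1.753, 2.591.
Z = Σ gᵢe^(−Eᵢ/kT) = 1·e^(−0.1890) + 3·e^(−0.9604) + 6·e^(−1.191) + 2·e^(−1.753) + 3·e^(−2.591) = 0.8278 + 1.148 + 1.824 + 0.3465 + 0.2248 = 4.371.
⟨E⟩ = Σ Eᵢ gᵢe^(−Eᵢ/kT) / Z = (12.4·0.8278 + 63.0·1.148 + 78.1·1.824 + 115·0.3465 + 170·0.2248) / 4.371 = 69 meV.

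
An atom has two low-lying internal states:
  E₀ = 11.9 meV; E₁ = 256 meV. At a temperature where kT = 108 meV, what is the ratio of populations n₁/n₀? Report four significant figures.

n₁/n₀ = exp[−(E₁−E₀)/kT] = exp(−(244.1 meV)/(108 meV)) = exp(-2.26019) = 0.1043.

0.1043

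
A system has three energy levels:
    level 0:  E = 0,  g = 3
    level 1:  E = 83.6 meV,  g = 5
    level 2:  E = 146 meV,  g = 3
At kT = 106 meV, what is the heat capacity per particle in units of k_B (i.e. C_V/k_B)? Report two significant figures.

Eᵢ/kT = 0, 0.7887, 1.377.
Z = Σ gᵢe^(−Eᵢ/kT) = 3·e^(−0) + 5·e^(−0.7887) + 3·e^(−1.377) = 3.000 + 2.272 + 0.7570 = 6.029.
⟨E⟩ = 49.84 meV, ⟨E²⟩ = 5310 meV².
C_V/k_B = (⟨E²⟩ − ⟨E⟩²)/(kT)² = (5310 − 2484)/11240 = 0.25.

0.25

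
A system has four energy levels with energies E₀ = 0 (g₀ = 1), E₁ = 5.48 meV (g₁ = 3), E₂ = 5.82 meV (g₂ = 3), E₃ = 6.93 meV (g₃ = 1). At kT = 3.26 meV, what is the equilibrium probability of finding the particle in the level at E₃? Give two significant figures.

Eᵢ/kT = 0, 1.681, 1.785, 2.126.
Z = Σ gᵢe^(−Eᵢ/kT) = 1·e^(−0) + 3·e^(−1.681) + 3·e^(−1.785) + 1·e^(−2.126) = 1.000 + 0.5586 + 0.5034 + 0.1193 = 2.181.
P₃ = g₃ e^(−E₃/kT) / Z = 0.1193/2.181 = 0.055.

0.055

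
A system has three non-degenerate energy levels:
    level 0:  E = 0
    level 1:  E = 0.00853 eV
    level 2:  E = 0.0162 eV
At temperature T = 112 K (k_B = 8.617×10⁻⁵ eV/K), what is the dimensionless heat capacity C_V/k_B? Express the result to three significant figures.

0.351

k_BT = 8.617×10⁻⁵ × 112 K = 0.0096510 eV.
Eᵢ/kT = 0, 0.88385, 1.6786.
Z = Σ e^(−Eᵢ/kT) = e^(−0) + e^(−0.88385) + e^(−1.6786) = 1.0000 + 0.41319 + 0.18664 = 1.5998.
⟨E⟩ = 0.0040931 eV, ⟨E²⟩ = 0.000049410 eV².
C_V/k_B = (⟨E²⟩ − ⟨E⟩²)/(kT)² = (0.000049410 − 0.000016753)/0.000093142 = 0.351.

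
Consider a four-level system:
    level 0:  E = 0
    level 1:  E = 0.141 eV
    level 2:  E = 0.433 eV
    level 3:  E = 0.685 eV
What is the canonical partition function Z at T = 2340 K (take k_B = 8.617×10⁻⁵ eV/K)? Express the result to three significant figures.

k_BT = 8.617×10⁻⁵ × 2340 K = 0.20164 eV.
Eᵢ/kT = 0, 0.69927, 2.1474, 3.3971.
Z = Σ e^(−Eᵢ/kT) = e^(−0) + e^(−0.69927) + e^(−2.1474) + e^(−3.3971) = 1.0000 + 0.49695 + 0.11679 + 0.033470 = 1.6472.

Z = 1.65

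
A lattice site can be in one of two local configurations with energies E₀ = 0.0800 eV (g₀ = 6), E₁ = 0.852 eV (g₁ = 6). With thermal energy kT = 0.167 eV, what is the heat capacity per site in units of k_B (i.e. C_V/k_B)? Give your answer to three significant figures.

Eᵢ/kT = 0.47904, 5.1018.
Z = Σ gᵢe^(−Eᵢ/kT) = 6·e^(−0.47904) + 6·e^(−5.1018) = 3.7163 + 0.036515 = 3.7528.
⟨E⟩ = 0.087512 eV, ⟨E²⟩ = 0.013401 eV².
C_V/k_B = (⟨E²⟩ − ⟨E⟩²)/(kT)² = (0.013401 − 0.0076584)/0.027889 = 0.206.

0.206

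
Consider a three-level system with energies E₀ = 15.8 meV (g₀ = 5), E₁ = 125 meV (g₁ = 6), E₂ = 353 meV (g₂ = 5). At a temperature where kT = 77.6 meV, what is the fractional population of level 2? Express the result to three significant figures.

Eᵢ/kT = 0.20361, 1.6108, 4.5490.
Z = Σ gᵢe^(−Eᵢ/kT) = 5·e^(−0.20361) + 6·e^(−1.6108) + 5·e^(−4.5490) = 4.0789 + 1.1984 + 0.052889 = 5.3302.
P₂ = g₂ e^(−E₂/kT) / Z = 0.052889/5.3302 = 0.00992.

0.00992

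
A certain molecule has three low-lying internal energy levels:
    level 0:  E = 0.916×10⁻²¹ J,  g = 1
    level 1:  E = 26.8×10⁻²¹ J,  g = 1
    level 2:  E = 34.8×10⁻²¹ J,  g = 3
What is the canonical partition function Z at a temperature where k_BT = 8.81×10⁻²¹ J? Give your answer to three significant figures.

Z = 1.01

Eᵢ/kT = 0.10397, 3.0420, 3.9501.
Z = Σ gᵢe^(−Eᵢ/kT) = 1·e^(−0.10397) + 1·e^(−3.0420) + 3·e^(−3.9501) = 0.90125 + 0.047739 + 0.057758 = 1.0067.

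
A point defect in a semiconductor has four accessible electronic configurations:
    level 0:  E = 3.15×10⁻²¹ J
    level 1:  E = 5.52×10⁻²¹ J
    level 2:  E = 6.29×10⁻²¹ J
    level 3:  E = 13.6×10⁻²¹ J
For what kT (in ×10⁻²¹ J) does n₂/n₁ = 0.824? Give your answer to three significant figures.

3.98 ×10⁻²¹ J

n₂/n₁ = exp[−(E₂−E₁)/kT] = 0.824.
⇒ (E₂−E₁)/kT = ln(1/0.824) = ln(1.2136) = 0.19359.
kT = 0.77 ×10⁻²¹ J / 0.19359 = 3.98 ×10⁻²¹ J.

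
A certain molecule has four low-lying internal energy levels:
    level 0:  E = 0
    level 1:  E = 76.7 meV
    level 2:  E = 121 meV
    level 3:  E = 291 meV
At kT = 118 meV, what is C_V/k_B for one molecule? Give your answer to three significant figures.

0.349

Eᵢ/kT = 0, 0.65000, 1.0254, 2.4661.
Z = Σ e^(−Eᵢ/kT) = e^(−0) + e^(−0.65000) + e^(−1.0254) + e^(−2.4661) = 1.0000 + 0.52205 + 0.35865 + 0.084915 = 1.9656.
⟨E⟩ = 55.020 meV, ⟨E²⟩ = 7892.2 meV².
C_V/k_B = (⟨E²⟩ − ⟨E⟩²)/(kT)² = (7892.2 − 3027.2)/13924 = 0.349.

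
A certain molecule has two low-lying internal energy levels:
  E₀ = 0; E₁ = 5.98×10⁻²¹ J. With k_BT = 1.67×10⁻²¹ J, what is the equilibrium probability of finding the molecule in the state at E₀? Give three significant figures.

0.973

Eᵢ/kT = 0, 3.5808.
Z = Σ e^(−Eᵢ/kT) = e^(−0) + e^(−3.5808) = 1.0000 + 0.027853 = 1.0279.
P₀ = e^(−E₀/kT) / Z = 1.0000/1.0279 = 0.973.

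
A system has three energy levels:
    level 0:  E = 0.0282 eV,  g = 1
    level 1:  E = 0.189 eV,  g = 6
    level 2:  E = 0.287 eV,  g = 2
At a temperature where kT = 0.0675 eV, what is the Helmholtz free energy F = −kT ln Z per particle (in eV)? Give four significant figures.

-0.003412 eV

Eᵢ/kT = 0.417778, 2.80000, 4.25185.
Z = Σ gᵢe^(−Eᵢ/kT) = 1·e^(−0.417778) + 6·e^(−2.80000) + 2·e^(−4.25185) = 0.658508 + 0.364860 + 0.0284757 = 1.05184.
F = −kT ln Z = −0.0675 × ln(1.05184) = −0.0675 × 0.0505410 = -0.003412 eV.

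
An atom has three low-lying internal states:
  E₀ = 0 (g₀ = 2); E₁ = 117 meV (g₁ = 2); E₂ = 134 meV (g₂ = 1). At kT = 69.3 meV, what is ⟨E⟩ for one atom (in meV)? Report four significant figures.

24.91 meV

Eᵢ/kT = 0, 1.68831, 1.93362.
Z = Σ gᵢe^(−Eᵢ/kT) = 2·e^(−0) + 2·e^(−1.68831) + 1·e^(−1.93362) = 2.00000 + 0.369663 + 0.144624 = 2.51429.
⟨E⟩ = Σ Eᵢ gᵢe^(−Eᵢ/kT) / Z = (0·2.00000 + 117·0.369663 + 134·0.144624) / 2.51429 = 24.91 meV.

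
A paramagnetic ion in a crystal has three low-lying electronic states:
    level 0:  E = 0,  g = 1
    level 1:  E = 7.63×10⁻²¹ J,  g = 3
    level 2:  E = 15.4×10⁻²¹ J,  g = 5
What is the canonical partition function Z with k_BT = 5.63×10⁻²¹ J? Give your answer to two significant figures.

Z = 2.1

Eᵢ/kT = 0, 1.355, 2.735.
Z = Σ gᵢe^(−Eᵢ/kT) = 1·e^(−0) + 3·e^(−1.355) + 5·e^(−2.735) = 1.000 + 0.7738 + 0.3245 = 2.098.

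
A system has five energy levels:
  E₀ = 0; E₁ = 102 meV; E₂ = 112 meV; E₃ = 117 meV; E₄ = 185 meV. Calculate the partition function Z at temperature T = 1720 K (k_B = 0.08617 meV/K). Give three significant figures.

k_BT = 0.08617 × 1720 K = 148.21 meV.
Eᵢ/kT = 0, 0.68821, 0.75568, 0.78942, 1.2482.
Z = Σ e^(−Eᵢ/kT) = e^(−0) + e^(−0.68821) + e^(−0.75568) + e^(−0.78942) + e^(−1.2482) = 1.0000 + 0.50247 + 0.46969 + 0.45411 + 0.28702 = 2.7133.

Z = 2.71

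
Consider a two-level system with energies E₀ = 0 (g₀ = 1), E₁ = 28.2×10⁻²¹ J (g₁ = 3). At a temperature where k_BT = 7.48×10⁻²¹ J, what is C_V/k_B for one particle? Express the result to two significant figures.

Eᵢ/kT = 0, 3.770.
Z = Σ gᵢe^(−Eᵢ/kT) = 1·e^(−0) + 3·e^(−3.770) = 1.000 + 0.06916 = 1.069.
⟨E⟩ = 1.824, ⟨E²⟩ = 51.45.
C_V/k_B = (⟨E²⟩ − ⟨E⟩²)/(kT)² = (51.45 − 3.327)/55.95 = 0.86.

0.86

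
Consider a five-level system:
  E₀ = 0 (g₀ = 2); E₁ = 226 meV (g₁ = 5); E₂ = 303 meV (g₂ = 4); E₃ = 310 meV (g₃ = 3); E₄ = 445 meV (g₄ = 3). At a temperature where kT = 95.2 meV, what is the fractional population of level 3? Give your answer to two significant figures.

Eᵢ/kT = 0, 2.374, 3.183, 3.256, 4.674.
Z = Σ gᵢe^(−Eᵢ/kT) = 2·e^(−0) + 5·e^(−2.374) + 4·e^(−3.183) + 3·e^(−3.256) + 3·e^(−4.674) = 2.000 + 0.4655 + 0.1658 + 0.1156 + 0.02800 = 2.775.
P₃ = g₃ e^(−E₃/kT) / Z = 0.1156/2.775 = 0.042.

0.042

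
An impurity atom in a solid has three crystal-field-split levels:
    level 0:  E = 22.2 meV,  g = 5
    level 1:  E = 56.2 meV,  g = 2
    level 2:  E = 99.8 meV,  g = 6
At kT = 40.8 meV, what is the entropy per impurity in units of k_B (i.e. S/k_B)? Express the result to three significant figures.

Eᵢ/kT = 0.54412, 1.3775, 2.4461.
Z = Σ gᵢe^(−Eᵢ/kT) = 5·e^(−0.54412) + 2·e^(−1.3775) + 6·e^(−2.4461) = 2.9018 + 0.50442 + 0.51978 = 3.9260.
⟨E⟩ = Σ EᵢPᵢ = 36.842 meV.
S/k_B = ln Z + ⟨E⟩/kT = ln(3.9260) + 36.842/40.8 = 1.3676 + 0.90299 = 2.27.

2.27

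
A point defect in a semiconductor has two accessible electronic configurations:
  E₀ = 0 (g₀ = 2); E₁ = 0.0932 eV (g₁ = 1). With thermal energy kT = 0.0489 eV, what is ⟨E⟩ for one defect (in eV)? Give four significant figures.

Eᵢ/kT = 0, 1.90593.
Z = Σ gᵢe^(−Eᵢ/kT) = 2·e^(−0) + 1·e^(−1.90593) = 2.00000 + 0.148684 = 2.14868.
⟨E⟩ = Σ Eᵢ gᵢe^(−Eᵢ/kT) / Z = (0·2.00000 + 0.0932·0.148684) / 2.14868 = 0.006449 eV.

0.006449 eV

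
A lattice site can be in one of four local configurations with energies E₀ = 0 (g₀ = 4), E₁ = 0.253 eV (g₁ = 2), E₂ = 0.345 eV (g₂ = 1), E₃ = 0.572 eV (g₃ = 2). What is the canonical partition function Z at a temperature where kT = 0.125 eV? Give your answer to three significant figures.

Eᵢ/kT = 0, 2.0240, 2.7600, 4.5760.
Z = Σ gᵢe^(−Eᵢ/kT) = 4·e^(−0) + 2·e^(−2.0240) + 1·e^(−2.7600) + 2·e^(−4.5760) = 4.0000 + 0.26425 + 0.063292 + 0.020592 = 4.3481.

Z = 4.35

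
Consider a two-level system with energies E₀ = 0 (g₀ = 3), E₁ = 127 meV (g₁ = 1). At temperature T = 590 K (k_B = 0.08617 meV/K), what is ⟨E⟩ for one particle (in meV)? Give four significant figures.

3.389 meV

k_BT = 0.08617 × 590 K = 50.8403 meV.
Eᵢ/kT = 0, 2.49802.
Z = Σ gᵢe^(−Eᵢ/kT) = 3·e^(−0) + 1·e^(−2.49802) = 3.00000 + 0.0822477 = 3.08225.
⟨E⟩ = Σ Eᵢ gᵢe^(−Eᵢ/kT) / Z = (0·3.00000 + 127·0.0822477) / 3.08225 = 3.389 meV.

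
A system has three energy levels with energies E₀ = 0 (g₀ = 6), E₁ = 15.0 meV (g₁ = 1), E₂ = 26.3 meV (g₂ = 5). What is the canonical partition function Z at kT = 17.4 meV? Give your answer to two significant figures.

Eᵢ/kT = 0, 0.8621, 1.511.
Z = Σ gᵢe^(−Eᵢ/kT) = 6·e^(−0) + 1·e^(−0.8621) + 5·e^(−1.511) = 6.000 + 0.4223 + 1.103 = 7.525.

Z = 7.5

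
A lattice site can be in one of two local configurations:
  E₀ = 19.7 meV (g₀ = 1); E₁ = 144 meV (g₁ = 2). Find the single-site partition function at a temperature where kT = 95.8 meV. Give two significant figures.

Z = 1.3

Eᵢ/kT = 0.2056, 1.503.
Z = Σ gᵢe^(−Eᵢ/kT) = 1·e^(−0.2056) + 2·e^(−1.503) = 0.8142 + 0.4449 = 1.259.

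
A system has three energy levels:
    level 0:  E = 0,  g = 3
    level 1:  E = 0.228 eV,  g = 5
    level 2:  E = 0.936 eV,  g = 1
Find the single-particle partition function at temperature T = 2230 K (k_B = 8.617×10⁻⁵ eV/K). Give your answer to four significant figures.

k_BT = 8.617×10⁻⁵ × 2230 K = 0.192159 eV.
Eᵢ/kT = 0, 1.18652, 4.87097.
Z = Σ gᵢe^(−Eᵢ/kT) = 3·e^(−0) + 5·e^(−1.18652) + 1·e^(−4.87097) = 3.00000 + 1.52641 + 0.00766593 = 4.53408.

Z = 4.534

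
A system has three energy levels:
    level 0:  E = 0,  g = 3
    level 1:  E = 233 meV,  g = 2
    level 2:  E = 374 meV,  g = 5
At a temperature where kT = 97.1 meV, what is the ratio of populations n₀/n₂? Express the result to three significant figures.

28.2

n₀/n₂ = (g₀/g₂) exp[−(E₀−E₂)/kT] = (3/5) × exp(−(-374 meV)/(97.1 meV)) = (3/5) × exp(3.8517) = 28.2.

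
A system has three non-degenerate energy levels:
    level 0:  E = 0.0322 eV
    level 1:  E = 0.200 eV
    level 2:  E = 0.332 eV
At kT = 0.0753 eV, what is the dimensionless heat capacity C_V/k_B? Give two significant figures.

0.66

Eᵢ/kT = 0.4276, 2.656, 4.409.
Z = Σ e^(−Eᵢ/kT) = e^(−0.4276) + e^(−2.656) + e^(−4.409) = 0.6521 + 0.07023 + 0.01217 = 0.7345.
⟨E⟩ = 0.05321 eV, ⟨E²⟩ = 0.006571 eV².
C_V/k_B = (⟨E²⟩ − ⟨E⟩²)/(kT)² = (0.006571 − 0.002831)/0.005670 = 0.66.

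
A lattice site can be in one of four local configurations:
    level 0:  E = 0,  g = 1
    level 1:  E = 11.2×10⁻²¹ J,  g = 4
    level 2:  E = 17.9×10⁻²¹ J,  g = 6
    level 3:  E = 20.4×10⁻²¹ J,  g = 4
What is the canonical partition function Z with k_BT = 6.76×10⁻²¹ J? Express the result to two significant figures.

Eᵢ/kT = 0, 1.657, 2.648, 3.018.
Z = Σ gᵢe^(−Eᵢ/kT) = 1·e^(−0) + 4·e^(−1.657) + 6·e^(−2.648) + 4·e^(−3.018) = 1.000 + 0.7628 + 0.4248 + 0.1956 = 2.383.

Z = 2.4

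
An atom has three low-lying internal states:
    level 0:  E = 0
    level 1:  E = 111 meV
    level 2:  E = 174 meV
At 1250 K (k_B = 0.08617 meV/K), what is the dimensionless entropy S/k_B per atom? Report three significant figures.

k_BT = 0.08617 × 1250 K = 107.71 meV.
Eᵢ/kT = 0, 1.0305, 1.6154.
Z = Σ e^(−Eᵢ/kT) = e^(−0) + e^(−1.0305) + e^(−1.6154) = 1.0000 + 0.35683 + 0.19881 = 1.5556.
⟨E⟩ = Σ EᵢPᵢ = 47.699 meV.
S/k_B = ln Z + ⟨E⟩/kT = ln(1.5556) + 47.699/107.71 = 0.44186 + 0.44285 = 0.885.

0.885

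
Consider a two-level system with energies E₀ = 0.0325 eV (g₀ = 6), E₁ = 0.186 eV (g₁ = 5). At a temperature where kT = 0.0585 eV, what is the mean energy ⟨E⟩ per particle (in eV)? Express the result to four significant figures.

Eᵢ/kT = 0.555556, 3.17949.
Z = Σ gᵢe^(−Eᵢ/kT) = 6·e^(−0.555556) + 5·e^(−3.17949) = 3.44252 + 0.208034 = 3.65055.
⟨E⟩ = Σ Eᵢ gᵢe^(−Eᵢ/kT) / Z = (0.0325·3.44252 + 0.186·0.208034) / 3.65055 = 0.04125 eV.

0.04125 eV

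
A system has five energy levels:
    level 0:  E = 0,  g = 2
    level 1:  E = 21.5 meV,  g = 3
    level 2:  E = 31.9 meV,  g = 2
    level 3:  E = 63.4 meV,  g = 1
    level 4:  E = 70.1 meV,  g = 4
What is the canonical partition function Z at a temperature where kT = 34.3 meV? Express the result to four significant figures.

Eᵢ/kT = 0, 0.626822, 0.930029, 1.84840, 2.04373.
Z = Σ gᵢe^(−Eᵢ/kT) = 2·e^(−0) + 3·e^(−0.626822) + 2·e^(−0.930029) + 1·e^(−1.84840) + 4·e^(−2.04373) = 2.00000 + 1.60286 + 0.789085 + 0.157489 + 0.518178 = 5.06761.

Z = 5.068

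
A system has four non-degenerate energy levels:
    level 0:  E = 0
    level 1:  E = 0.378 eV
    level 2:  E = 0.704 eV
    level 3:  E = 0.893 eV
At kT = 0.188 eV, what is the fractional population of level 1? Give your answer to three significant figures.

Eᵢ/kT = 0, 2.0106, 3.7447, 4.7500.
Z = Σ e^(−Eᵢ/kT) = e^(−0) + e^(−2.0106) + e^(−3.7447) + e^(−4.7500) = 1.0000 + 0.13391 + 0.023643 + 0.0086517 = 1.1662.
P₁ = e^(−E₁/kT) / Z = 0.13391/1.1662 = 0.115.

0.115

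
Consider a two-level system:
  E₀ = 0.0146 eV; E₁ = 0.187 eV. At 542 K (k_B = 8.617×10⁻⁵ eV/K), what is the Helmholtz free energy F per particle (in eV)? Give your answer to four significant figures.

0.01345 eV

k_BT = 8.617×10⁻⁵ × 542 K = 0.0467041 eV.
Eᵢ/kT = 0.312606, 4.00393.
Z = Σ e^(−Eᵢ/kT) = e^(−0.312606) + e^(−4.00393) = 0.731538 + 0.0182438 = 0.749782.
F = −kT ln Z = −0.0467041 × ln(0.749782) = −0.0467041 × -0.287973 = 0.01345 eV.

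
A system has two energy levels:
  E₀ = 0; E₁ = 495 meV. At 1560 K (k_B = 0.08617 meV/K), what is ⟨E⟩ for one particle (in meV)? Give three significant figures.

12.2 meV

k_BT = 0.08617 × 1560 K = 134.43 meV.
Eᵢ/kT = 0, 3.6822.
Z = Σ e^(−Eᵢ/kT) = e^(−0) + e^(−3.6822) = 1.0000 + 0.025168 = 1.0252.
⟨E⟩ = Σ Eᵢ e^(−Eᵢ/kT) / Z = (0·1.0000 + 495·0.025168) / 1.0252 = 12.2 meV.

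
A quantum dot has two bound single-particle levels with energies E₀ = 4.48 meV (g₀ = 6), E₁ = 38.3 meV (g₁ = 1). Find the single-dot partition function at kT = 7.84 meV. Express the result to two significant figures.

Eᵢ/kT = 0.5714, 4.885.
Z = Σ gᵢe^(−Eᵢ/kT) = 6·e^(−0.5714) + 1·e^(−4.885) = 3.388 + 0.007559 = 3.396.

Z = 3.4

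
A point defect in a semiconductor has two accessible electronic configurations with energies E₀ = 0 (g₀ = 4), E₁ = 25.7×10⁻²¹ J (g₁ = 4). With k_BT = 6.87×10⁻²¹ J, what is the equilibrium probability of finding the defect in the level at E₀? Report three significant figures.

Eᵢ/kT = 0, 3.7409.
Z = Σ gᵢe^(−Eᵢ/kT) = 4·e^(−0) + 4·e^(−3.7409) = 4.0000 + 0.094931 = 4.0949.
P₀ = g₀ e^(−E₀/kT) / Z = 4.0000/4.0949 = 0.977.

0.977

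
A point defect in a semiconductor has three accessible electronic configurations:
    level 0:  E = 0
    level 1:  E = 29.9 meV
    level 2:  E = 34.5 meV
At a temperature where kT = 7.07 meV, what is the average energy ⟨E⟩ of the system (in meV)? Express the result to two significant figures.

Eᵢ/kT = 0, 4.229, 4.880.
Z = Σ e^(−Eᵢ/kT) = e^(−0) + e^(−4.229) + e^(−4.880) = 1.000 + 0.01457 + 0.007597 = 1.022.
⟨E⟩ = Σ Eᵢ e^(−Eᵢ/kT) / Z = (0·1.000 + 29.9·0.01457 + 34.5·0.007597) / 1.022 = 0.68 meV.

0.68 meV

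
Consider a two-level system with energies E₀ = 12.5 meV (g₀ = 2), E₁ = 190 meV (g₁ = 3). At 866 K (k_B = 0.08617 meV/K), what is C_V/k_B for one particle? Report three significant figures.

k_BT = 0.08617 × 866 K = 74.623 meV.
Eᵢ/kT = 0.16751, 2.5461.
Z = Σ gᵢe^(−Eᵢ/kT) = 2·e^(−0.16751) + 3·e^(−2.5461) = 1.6915 + 0.23516 = 1.9267.
⟨E⟩ = 34.164 meV, ⟨E²⟩ = 4543.3 meV².
C_V/k_B = (⟨E²⟩ − ⟨E⟩²)/(kT)² = (4543.3 − 1167.2)/5568.6 = 0.606.

0.606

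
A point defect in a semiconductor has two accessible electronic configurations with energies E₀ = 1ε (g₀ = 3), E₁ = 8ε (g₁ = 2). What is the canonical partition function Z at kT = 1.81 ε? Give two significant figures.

Z = 1.8

Eᵢ/kT = 0.5525, 4.420.
Z = Σ gᵢe^(−Eᵢ/kT) = 3·e^(−0.5525) + 2·e^(−4.420) = 1.727 + 0.02407 = 1.751.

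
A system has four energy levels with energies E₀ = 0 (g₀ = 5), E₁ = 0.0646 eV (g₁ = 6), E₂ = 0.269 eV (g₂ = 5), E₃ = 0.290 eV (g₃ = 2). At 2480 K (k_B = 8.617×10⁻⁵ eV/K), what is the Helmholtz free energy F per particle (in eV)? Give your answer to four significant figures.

k_BT = 8.617×10⁻⁵ × 2480 K = 0.213702 eV.
Eᵢ/kT = 0, 0.302290, 1.25876, 1.35703.
Z = Σ gᵢe^(−Eᵢ/kT) = 5·e^(−0) + 6·e^(−0.302290) + 5·e^(−1.25876) + 2·e^(−1.35703) = 5.00000 + 4.43474 + 1.42003 + 0.514848 = 11.3696.
F = −kT ln Z = −0.213702 × ln(11.3696) = −0.213702 × 2.43094 = -0.5195 eV.

-0.5195 eV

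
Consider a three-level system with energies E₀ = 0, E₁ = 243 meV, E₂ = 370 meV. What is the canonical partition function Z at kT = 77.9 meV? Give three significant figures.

Eᵢ/kT = 0, 3.1194, 4.7497.
Z = Σ e^(−Eᵢ/kT) = e^(−0) + e^(−3.1194) + e^(−4.7497) = 1.0000 + 0.044184 + 0.0086543 = 1.0528.

Z = 1.05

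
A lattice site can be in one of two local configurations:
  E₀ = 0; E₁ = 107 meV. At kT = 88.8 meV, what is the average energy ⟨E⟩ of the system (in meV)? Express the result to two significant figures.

Eᵢ/kT = 0, 1.205.
Z = Σ e^(−Eᵢ/kT) = e^(−0) + e^(−1.205) = 1.000 + 0.2997 = 1.300.
⟨E⟩ = Σ Eᵢ e^(−Eᵢ/kT) / Z = (0·1.000 + 107·0.2997) / 1.300 = 25 meV.

25 meV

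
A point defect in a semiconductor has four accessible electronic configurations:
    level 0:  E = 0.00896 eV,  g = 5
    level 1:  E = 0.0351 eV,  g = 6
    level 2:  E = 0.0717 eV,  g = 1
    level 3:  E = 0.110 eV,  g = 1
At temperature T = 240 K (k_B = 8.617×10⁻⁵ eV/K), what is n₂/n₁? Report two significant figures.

k_BT = 8.617×10⁻⁵ × 240 K = 0.02068 eV.
n₂/n₁ = (g₂/g₁) exp[−(E₂−E₁)/kT] = (1/6) × exp(−(0.0366 eV)/(0.02068 eV)) = (1/6) × exp(-1.770) = 0.028.

0.028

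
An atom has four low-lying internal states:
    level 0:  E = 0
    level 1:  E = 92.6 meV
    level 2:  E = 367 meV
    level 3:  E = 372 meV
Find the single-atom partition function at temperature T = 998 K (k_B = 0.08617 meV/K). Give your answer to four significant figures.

Z = 1.368

k_BT = 0.08617 × 998 K = 85.9977 meV.
Eᵢ/kT = 0, 1.07677, 4.26756, 4.32570.
Z = Σ e^(−Eᵢ/kT) = e^(−0) + e^(−1.07677) + e^(−4.26756) + e^(−4.32570) = 1.00000 + 0.340694 + 0.0140159 + 0.0132243 = 1.36793.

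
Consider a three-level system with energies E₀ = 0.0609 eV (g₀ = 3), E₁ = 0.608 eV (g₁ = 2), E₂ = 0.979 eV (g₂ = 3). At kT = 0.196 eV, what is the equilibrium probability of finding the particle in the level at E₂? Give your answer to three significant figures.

Eᵢ/kT = 0.31071, 3.1020, 4.9949.
Z = Σ gᵢe^(−Eᵢ/kT) = 3·e^(−0.31071) + 2·e^(−3.1020) + 3·e^(−4.9949) = 2.1988 + 0.089918 + 0.020317 = 2.3090.
P₂ = g₂ e^(−E₂/kT) / Z = 0.020317/2.3090 = 0.00880.

0.00880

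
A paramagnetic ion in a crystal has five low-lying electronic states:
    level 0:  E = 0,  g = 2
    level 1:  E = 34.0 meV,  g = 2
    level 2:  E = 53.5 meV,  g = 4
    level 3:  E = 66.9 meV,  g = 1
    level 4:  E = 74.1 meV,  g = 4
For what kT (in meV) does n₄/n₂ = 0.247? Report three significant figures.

14.7 meV

n₄/n₂ = (g₄/g₂) exp[−(E₄−E₂)/kT] = 0.247.
⇒ (E₄−E₂)/kT = ln((4/4)/0.247) = ln(4.0486) = 1.3984.
kT = 20.6 meV / 1.3984 = 14.7 meV.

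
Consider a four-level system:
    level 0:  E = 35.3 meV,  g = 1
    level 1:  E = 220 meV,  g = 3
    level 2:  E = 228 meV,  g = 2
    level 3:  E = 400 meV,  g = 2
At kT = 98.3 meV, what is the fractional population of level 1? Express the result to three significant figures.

Eᵢ/kT = 0.35910, 2.2380, 2.3194, 4.0692.
Z = Σ gᵢe^(−Eᵢ/kT) = 1·e^(−0.35910) + 3·e^(−2.2380) + 2·e^(−2.3194) + 2·e^(−4.0692) = 0.69830 + 0.32001 + 0.19667 + 0.034182 = 1.2492.
P₁ = g₁ e^(−E₁/kT) / Z = 0.32001/1.2492 = 0.256.

0.256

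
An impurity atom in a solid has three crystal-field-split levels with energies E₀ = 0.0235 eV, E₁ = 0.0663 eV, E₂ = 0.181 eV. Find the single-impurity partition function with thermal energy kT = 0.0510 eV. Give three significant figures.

Eᵢ/kT = 0.46078, 1.3000, 3.5490.
Z = Σ e^(−Eᵢ/kT) = e^(−0.46078) + e^(−1.3000) + e^(−3.5490) = 0.63079 + 0.27253 + 0.028753 = 0.93207.

Z = 0.932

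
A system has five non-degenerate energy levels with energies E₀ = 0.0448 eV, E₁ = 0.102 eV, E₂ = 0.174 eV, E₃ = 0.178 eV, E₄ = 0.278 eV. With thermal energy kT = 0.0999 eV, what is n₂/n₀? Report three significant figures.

0.274

n₂/n₀ = exp[−(E₂−E₀)/kT] = exp(−(0.1292 eV)/(0.0999 eV)) = exp(-1.2933) = 0.274.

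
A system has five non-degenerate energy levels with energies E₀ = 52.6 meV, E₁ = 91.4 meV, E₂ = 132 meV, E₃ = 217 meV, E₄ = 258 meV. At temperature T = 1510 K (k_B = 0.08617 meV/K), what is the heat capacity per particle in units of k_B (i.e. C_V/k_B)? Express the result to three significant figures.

0.246

k_BT = 0.08617 × 1510 K = 130.12 meV.
Eᵢ/kT = 0.40424, 0.70243, 1.0144, 1.6677, 1.9828.
Z = Σ e^(−Eᵢ/kT) = e^(−0.40424) + e^(−0.70243) + e^(−1.0144) + e^(−1.6677) + e^(−1.9828) = 0.66748 + 0.49538 + 0.36262 + 0.18868 + 0.13768 = 1.8518.
⟨E⟩ = 110.55 meV, ⟨E²⟩ = 16391 meV².
C_V/k_B = (⟨E²⟩ − ⟨E⟩²)/(kT)² = (16391 − 12221)/16931 = 0.246.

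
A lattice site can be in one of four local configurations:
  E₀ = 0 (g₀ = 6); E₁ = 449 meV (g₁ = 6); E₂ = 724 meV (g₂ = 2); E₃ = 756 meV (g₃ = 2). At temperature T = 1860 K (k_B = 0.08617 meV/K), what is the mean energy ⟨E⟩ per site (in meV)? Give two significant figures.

30 meV

k_BT = 0.08617 × 1860 K = 160.3 meV.
Eᵢ/kT = 0, 2.801, 4.517, 4.716.
Z = Σ gᵢe^(−Eᵢ/kT) = 6·e^(−0) + 6·e^(−2.801) + 2·e^(−4.517) + 2·e^(−4.716) = 6.000 + 0.3645 + 0.02184 + 0.01790 = 6.404.
⟨E⟩ = Σ Eᵢ gᵢe^(−Eᵢ/kT) / Z = (0·6.000 + 449·0.3645 + 724·0.02184 + 756·0.01790) / 6.404 = 30 meV.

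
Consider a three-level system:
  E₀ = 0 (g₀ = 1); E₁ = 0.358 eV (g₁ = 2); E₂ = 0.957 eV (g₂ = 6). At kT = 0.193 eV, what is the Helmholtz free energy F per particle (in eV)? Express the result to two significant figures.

Eᵢ/kT = 0, 1.855, 4.959.
Z = Σ gᵢe^(−Eᵢ/kT) = 1·e^(−0) + 2·e^(−1.855) + 6·e^(−4.959) = 1.000 + 0.3129 + 0.04212 = 1.355.
F = −kT ln Z = −0.193 × ln(1.355) = −0.193 × 0.3038 = -0.059 eV.

-0.059 eV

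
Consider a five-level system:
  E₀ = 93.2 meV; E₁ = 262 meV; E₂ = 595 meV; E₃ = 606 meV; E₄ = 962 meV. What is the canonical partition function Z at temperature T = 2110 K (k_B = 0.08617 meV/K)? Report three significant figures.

Z = 0.914

k_BT = 0.08617 × 2110 K = 181.82 meV.
Eᵢ/kT = 0.51259, 1.4410, 3.2725, 3.3330, 5.2909.
Z = Σ e^(−Eᵢ/kT) = e^(−0.51259) + e^(−1.4410) + e^(−3.2725) + e^(−3.3330) + e^(−5.2909) = 0.59894 + 0.23669 + 0.037912 + 0.035686 + 0.0050372 = 0.91427.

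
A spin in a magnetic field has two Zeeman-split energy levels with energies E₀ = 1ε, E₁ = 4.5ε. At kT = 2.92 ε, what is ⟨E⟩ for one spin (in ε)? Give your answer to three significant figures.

Eᵢ/kT = 0.34247, 1.5411.
Z = Σ e^(−Eᵢ/kT) = e^(−0.34247) + e^(−1.5411) = 0.71001 + 0.21415 = 0.92416.
⟨E⟩ = Σ Eᵢ e^(−Eᵢ/kT) / Z = (1·0.71001 + 4.5·0.21415) / 0.92416 = 1.81 ε.

1.81 ε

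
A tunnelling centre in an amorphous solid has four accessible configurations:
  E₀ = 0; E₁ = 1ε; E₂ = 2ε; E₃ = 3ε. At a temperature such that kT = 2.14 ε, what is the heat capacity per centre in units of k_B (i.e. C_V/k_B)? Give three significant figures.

Eᵢ/kT = 0, 0.46729, 0.93458, 1.4019.
Z = Σ e^(−Eᵢ/kT) = e^(−0) + e^(−0.46729) + e^(−0.93458) + e^(−1.4019) = 1.0000 + 0.62670 + 0.39275 + 0.24613 = 2.2656.
⟨E⟩ = 0.94924 ε, ⟨E²⟩ = 1.9478 ε².
C_V/k_B = (⟨E²⟩ − ⟨E⟩²)/(kT)² = (1.9478 − 0.90106)/4.5796 = 0.229.

0.229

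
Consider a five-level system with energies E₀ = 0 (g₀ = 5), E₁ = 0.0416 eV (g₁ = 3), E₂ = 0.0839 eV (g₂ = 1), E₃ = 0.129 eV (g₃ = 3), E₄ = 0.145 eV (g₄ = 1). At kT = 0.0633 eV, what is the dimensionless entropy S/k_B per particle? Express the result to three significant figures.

Eᵢ/kT = 0, 0.65719, 1.3254, 2.0379, 2.2907.
Z = Σ gᵢe^(−Eᵢ/kT) = 5·e^(−0) + 3·e^(−0.65719) + 1·e^(−1.3254) + 3·e^(−2.0379) + 1·e^(−2.2907) = 5.0000 + 1.5549 + 0.26570 + 0.39091 + 0.10120 = 7.3127.
⟨E⟩ = Σ EᵢPᵢ = 0.020796 eV.
S/k_B = ln Z + ⟨E⟩/kT = ln(7.3127) + 0.020796/0.0633 = 1.9896 + 0.32853 = 2.32.

2.32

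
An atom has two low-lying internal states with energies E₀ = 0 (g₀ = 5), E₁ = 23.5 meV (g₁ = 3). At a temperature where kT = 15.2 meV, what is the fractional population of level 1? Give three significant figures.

Eᵢ/kT = 0, 1.5461.
Z = Σ gᵢe^(−Eᵢ/kT) = 5·e^(−0) + 3·e^(−1.5461) = 5.0000 + 0.63923 = 5.6392.
P₁ = g₁ e^(−E₁/kT) / Z = 0.63923/5.6392 = 0.113.

0.113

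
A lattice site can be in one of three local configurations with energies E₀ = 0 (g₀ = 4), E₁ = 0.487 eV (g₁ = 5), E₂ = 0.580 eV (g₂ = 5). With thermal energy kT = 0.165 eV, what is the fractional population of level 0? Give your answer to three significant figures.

0.907

Eᵢ/kT = 0, 2.9515, 3.5152.
Z = Σ gᵢe^(−Eᵢ/kT) = 4·e^(−0) + 5·e^(−2.9515) + 5·e^(−3.5152) = 4.0000 + 0.26131 + 0.14871 = 4.4100.
P₀ = g₀ e^(−E₀/kT) / Z = 4.0000/4.4100 = 0.907.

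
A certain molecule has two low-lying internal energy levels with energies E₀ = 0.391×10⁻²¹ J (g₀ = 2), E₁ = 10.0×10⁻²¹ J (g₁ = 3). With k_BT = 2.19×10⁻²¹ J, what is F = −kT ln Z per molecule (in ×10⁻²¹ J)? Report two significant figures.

Eᵢ/kT = 0.1785, 4.566.
Z = Σ gᵢe^(−Eᵢ/kT) = 2·e^(−0.1785) + 3·e^(−4.566) = 1.673 + 0.03120 = 1.704.
F = −kT ln Z = −2.19 × ln(1.704) = −2.19 × 0.5330 = -1.2 ×10⁻²¹ J.

-1.2 ×10⁻²¹ J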